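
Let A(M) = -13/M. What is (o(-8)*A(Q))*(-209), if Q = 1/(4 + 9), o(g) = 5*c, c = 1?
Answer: 176605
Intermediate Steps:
o(g) = 5 (o(g) = 5*1 = 5)
Q = 1/13 ≈ 0.076923
(o(-8)*A(Q))*(-209) = (5*(-13/1/13))*(-209) = (5*(-13*13))*(-209) = (5*(-169))*(-209) = -845*(-209) = 176605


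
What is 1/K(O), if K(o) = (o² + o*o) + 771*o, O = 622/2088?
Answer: 544968/125262403 ≈ 0.0043506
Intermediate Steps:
O = 311/1044 (O = 622*(1/2088) = 311/1044 ≈ 0.29789)
K(o) = 2*o² + 771*o (K(o) = (o² + o²) + 771*o = 2*o² + 771*o)
1/K(O) = 1/(311*(771 + 2*(311/1044))/1044) = 1/(311*(771 + 311/522)/1044) = 1/((311/1044)*(402773/522)) = 1/(125262403/544968) = 544968/125262403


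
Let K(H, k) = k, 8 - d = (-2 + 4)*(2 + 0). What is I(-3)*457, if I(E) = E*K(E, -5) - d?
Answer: 5027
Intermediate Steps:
d = 4 (d = 8 - (-2 + 4)*(2 + 0) = 8 - 2*2 = 8 - 1*4 = 8 - 4 = 4)
I(E) = -4 - 5*E (I(E) = E*(-5) - 1*4 = -5*E - 4 = -4 - 5*E)
I(-3)*457 = (-4 - 5*(-3))*457 = (-4 + 15)*457 = 11*457 = 5027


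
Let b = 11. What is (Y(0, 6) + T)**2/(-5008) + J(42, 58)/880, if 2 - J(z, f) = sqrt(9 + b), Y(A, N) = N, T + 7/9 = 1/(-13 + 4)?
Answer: -32837/11155320 - sqrt(5)/440 ≈ -0.0080256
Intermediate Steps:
T = -8/9 (T = -7/9 + 1/(-13 + 4) = -7/9 + 1/(-9) = -7/9 - 1/9 = -8/9 ≈ -0.88889)
J(z, f) = 2 - 2*sqrt(5) (J(z, f) = 2 - sqrt(9 + 11) = 2 - sqrt(20) = 2 - 2*sqrt(5))
(Y(0, 6) + T)**2/(-5008) + J(42, 58)/880 = (6 - 8/9)**2/(-5008) + (2 - 2*sqrt(5))/880 = (46/9)**2*(-1/5008) + (2 - 2*sqrt(5))*(1/880) = (2116/81)*(-1/5008) + (1/440 - sqrt(5)/440) = -529/101412 + (1/440 - sqrt(5)/440) = -32837/11155320 - sqrt(5)/440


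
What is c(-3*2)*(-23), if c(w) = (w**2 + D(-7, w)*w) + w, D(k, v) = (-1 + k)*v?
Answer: 5934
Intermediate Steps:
D(k, v) = v*(-1 + k)
c(w) = w - 7*w**2 (c(w) = (w**2 + (w*(-1 - 7))*w) + w = (w**2 + (w*(-8))*w) + w = (w**2 + (-8*w)*w) + w = (w**2 - 8*w**2) + w = -7*w**2 + w = w - 7*w**2)
c(-3*2)*(-23) = ((-3*2)*(1 - (-21)*2))*(-23) = -6*(1 - 7*(-6))*(-23) = -6*(1 + 42)*(-23) = -6*43*(-23) = -258*(-23) = 5934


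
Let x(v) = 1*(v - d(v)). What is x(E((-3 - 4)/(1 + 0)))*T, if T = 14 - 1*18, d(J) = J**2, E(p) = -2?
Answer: 24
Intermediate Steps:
x(v) = v - v**2 (x(v) = 1*(v - v**2) = v - v**2)
T = -4 (T = 14 - 18 = -4)
x(E((-3 - 4)/(1 + 0)))*T = -2*(1 - 1*(-2))*(-4) = -2*(1 + 2)*(-4) = -2*3*(-4) = -6*(-4) = 24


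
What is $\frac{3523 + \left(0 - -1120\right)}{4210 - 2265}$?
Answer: $\frac{4643}{1945} \approx 2.3871$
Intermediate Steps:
$\frac{3523 + \left(0 - -1120\right)}{4210 - 2265} = \frac{3523 + \left(0 + 1120\right)}{1945} = \left(3523 + 1120\right) \frac{1}{1945} = 4643 \cdot \frac{1}{1945} = \frac{4643}{1945}$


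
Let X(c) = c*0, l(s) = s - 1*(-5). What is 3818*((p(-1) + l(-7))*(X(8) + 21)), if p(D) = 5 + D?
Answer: 160356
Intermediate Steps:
l(s) = 5 + s (l(s) = s + 5 = 5 + s)
X(c) = 0
3818*((p(-1) + l(-7))*(X(8) + 21)) = 3818*(((5 - 1) + (5 - 7))*(0 + 21)) = 3818*((4 - 2)*21) = 3818*(2*21) = 3818*42 = 160356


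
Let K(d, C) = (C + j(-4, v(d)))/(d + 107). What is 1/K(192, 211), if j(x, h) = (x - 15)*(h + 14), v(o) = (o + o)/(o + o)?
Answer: -299/74 ≈ -4.0405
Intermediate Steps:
v(o) = 1 (v(o) = (2*o)/((2*o)) = (2*o)*(1/(2*o)) = 1)
j(x, h) = (-15 + x)*(14 + h)
K(d, C) = (-285 + C)/(107 + d) (K(d, C) = (C + (-210 - 15*1 + 14*(-4) + 1*(-4)))/(d + 107) = (C + (-210 - 15 - 56 - 4))/(107 + d) = (C - 285)/(107 + d) = (-285 + C)/(107 + d))
1/K(192, 211) = 1/((-285 + 211)/(107 + 192)) = 1/(-74/299) = -299/74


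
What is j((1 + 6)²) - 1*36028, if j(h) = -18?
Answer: -36046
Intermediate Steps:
j((1 + 6)²) - 1*36028 = -18 - 1*36028 = -18 - 36028 = -36046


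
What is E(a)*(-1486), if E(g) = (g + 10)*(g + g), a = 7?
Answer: -353668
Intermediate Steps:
E(g) = 2*g*(10 + g) (E(g) = (10 + g)*(2*g) = 2*g*(10 + g))
E(a)*(-1486) = (2*7*(10 + 7))*(-1486) = (2*7*17)*(-1486) = 238*(-1486) = -353668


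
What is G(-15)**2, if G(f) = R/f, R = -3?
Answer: 1/25 ≈ 0.040000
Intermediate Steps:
G(f) = -3/f
G(-15)**2 = (-3/(-15))**2 = (-3*(-1/15))**2 = (1/5)**2 = 1/25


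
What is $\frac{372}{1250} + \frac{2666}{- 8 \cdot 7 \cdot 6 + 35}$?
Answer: $- \frac{37448}{4375} \approx -8.5595$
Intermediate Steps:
$\frac{372}{1250} + \frac{2666}{- 8 \cdot 7 \cdot 6 + 35} = 372 \cdot \frac{1}{1250} + \frac{2666}{\left(-8\right) 42 + 35} = \frac{186}{625} + \frac{2666}{-336 + 35} = \frac{186}{625} + \frac{2666}{-301} = \frac{186}{625} + 2666 \left(- \frac{1}{301}\right) = \frac{186}{625} - \frac{62}{7} = - \frac{37448}{4375}$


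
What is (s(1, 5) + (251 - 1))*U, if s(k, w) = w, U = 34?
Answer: 8670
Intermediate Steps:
(s(1, 5) + (251 - 1))*U = (5 + (251 - 1))*34 = (5 + 250)*34 = 255*34 = 8670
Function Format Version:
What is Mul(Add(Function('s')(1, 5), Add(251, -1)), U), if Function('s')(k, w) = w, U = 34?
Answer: 8670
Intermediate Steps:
Mul(Add(Function('s')(1, 5), Add(251, -1)), U) = Mul(Add(5, Add(251, -1)), 34) = Mul(Add(5, 250), 34) = Mul(255, 34) = 8670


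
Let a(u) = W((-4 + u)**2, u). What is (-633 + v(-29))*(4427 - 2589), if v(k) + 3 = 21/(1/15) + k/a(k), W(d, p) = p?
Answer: -588160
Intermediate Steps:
a(u) = u
v(k) = 313 (v(k) = -3 + (21/(1/15) + k/k) = -3 + (21/(1/15) + 1) = -3 + (21*15 + 1) = -3 + (315 + 1) = -3 + 316 = 313)
(-633 + v(-29))*(4427 - 2589) = (-633 + 313)*(4427 - 2589) = -320*1838 = -588160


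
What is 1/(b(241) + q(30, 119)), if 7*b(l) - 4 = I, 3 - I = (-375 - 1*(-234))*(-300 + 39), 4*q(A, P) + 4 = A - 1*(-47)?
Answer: -28/146665 ≈ -0.00019091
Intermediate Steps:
q(A, P) = 43/4 + A/4 (q(A, P) = -1 + (A - 1*(-47))/4 = -1 + (A + 47)/4 = -1 + (47 + A)/4 = -1 + (47/4 + A/4) = 43/4 + A/4)
I = -36798 (I = 3 - (-375 - 1*(-234))*(-300 + 39) = 3 - (-375 + 234)*(-261) = 3 - (-141)*(-261) = 3 - 1*36801 = 3 - 36801 = -36798)
b(l) = -36794/7 (b(l) = 4/7 + (⅐)*(-36798) = 4/7 - 36798/7 = -36794/7)
1/(b(241) + q(30, 119)) = 1/(-36794/7 + (43/4 + (¼)*30)) = 1/(-36794/7 + (43/4 + 15/2)) = 1/(-36794/7 + 73/4) = 1/(-146665/28) = -28/146665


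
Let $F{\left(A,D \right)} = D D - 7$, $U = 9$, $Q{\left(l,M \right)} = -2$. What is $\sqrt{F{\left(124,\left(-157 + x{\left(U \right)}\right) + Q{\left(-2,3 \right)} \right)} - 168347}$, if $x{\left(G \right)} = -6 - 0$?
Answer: $3 i \sqrt{15681} \approx 375.67 i$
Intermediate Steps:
$x{\left(G \right)} = -6$ ($x{\left(G \right)} = -6 + 0 = -6$)
$F{\left(A,D \right)} = -7 + D^{2}$ ($F{\left(A,D \right)} = D^{2} - 7 = -7 + D^{2}$)
$\sqrt{F{\left(124,\left(-157 + x{\left(U \right)}\right) + Q{\left(-2,3 \right)} \right)} - 168347} = \sqrt{\left(-7 + \left(\left(-157 - 6\right) - 2\right)^{2}\right) - 168347} = \sqrt{\left(-7 + \left(-163 - 2\right)^{2}\right) - 168347} = \sqrt{\left(-7 + \left(-165\right)^{2}\right) - 168347} = \sqrt{\left(-7 + 27225\right) - 168347} = \sqrt{27218 - 168347} = \sqrt{-141129} = 3 i \sqrt{15681}$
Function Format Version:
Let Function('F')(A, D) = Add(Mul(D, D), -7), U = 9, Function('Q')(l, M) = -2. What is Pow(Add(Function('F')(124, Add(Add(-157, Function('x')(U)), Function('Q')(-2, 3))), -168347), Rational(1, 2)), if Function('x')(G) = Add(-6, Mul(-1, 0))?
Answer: Mul(3, I, Pow(15681, Rational(1, 2))) ≈ Mul(375.67, I)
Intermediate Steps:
Function('x')(G) = -6 (Function('x')(G) = Add(-6, 0) = -6)
Function('F')(A, D) = Add(-7, Pow(D, 2)) (Function('F')(A, D) = Add(Pow(D, 2), -7) = Add(-7, Pow(D, 2)))
Pow(Add(Function('F')(124, Add(Add(-157, Function('x')(U)), Function('Q')(-2, 3))), -168347), Rational(1, 2)) = Pow(Add(Add(-7, Pow(Add(Add(-157, -6), -2), 2)), -168347), Rational(1, 2)) = Pow(Add(Add(-7, Pow(Add(-163, -2), 2)), -168347), Rational(1, 2)) = Pow(Add(Add(-7, Pow(-165, 2)), -168347), Rational(1, 2)) = Pow(Add(Add(-7, 27225), -168347), Rational(1, 2)) = Pow(Add(27218, -168347), Rational(1, 2)) = Pow(-141129, Rational(1, 2)) = Mul(3, I, Pow(15681, Rational(1, 2)))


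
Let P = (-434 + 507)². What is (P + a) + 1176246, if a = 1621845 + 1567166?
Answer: 4370586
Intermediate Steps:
P = 5329 (P = 73² = 5329)
a = 3189011
(P + a) + 1176246 = (5329 + 3189011) + 1176246 = 3194340 + 1176246 = 4370586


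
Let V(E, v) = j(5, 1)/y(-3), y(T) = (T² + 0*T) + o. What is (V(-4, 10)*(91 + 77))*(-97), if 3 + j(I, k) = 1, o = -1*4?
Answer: 32592/5 ≈ 6518.4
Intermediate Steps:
o = -4
j(I, k) = -2 (j(I, k) = -3 + 1 = -2)
y(T) = -4 + T² (y(T) = (T² + 0*T) - 4 = (T² + 0) - 4 = T² - 4 = -4 + T²)
V(E, v) = -⅖ (V(E, v) = -2/(-4 + (-3)²) = -2/(-4 + 9) = -2/5 = -2*⅕ = -⅖)
(V(-4, 10)*(91 + 77))*(-97) = -2*(91 + 77)/5*(-97) = -⅖*168*(-97) = -336/5*(-97) = 32592/5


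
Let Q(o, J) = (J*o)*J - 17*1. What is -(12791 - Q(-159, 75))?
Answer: -907183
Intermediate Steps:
Q(o, J) = -17 + o*J² (Q(o, J) = o*J² - 17 = -17 + o*J²)
-(12791 - Q(-159, 75)) = -(12791 - (-17 - 159*75²)) = -(12791 - (-17 - 159*5625)) = -(12791 - (-17 - 894375)) = -(12791 - 1*(-894392)) = -(12791 + 894392) = -1*907183 = -907183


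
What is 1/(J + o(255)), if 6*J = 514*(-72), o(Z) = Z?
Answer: -1/5913 ≈ -0.00016912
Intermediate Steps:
J = -6168 (J = (514*(-72))/6 = (1/6)*(-37008) = -6168)
1/(J + o(255)) = 1/(-6168 + 255) = 1/(-5913) = -1/5913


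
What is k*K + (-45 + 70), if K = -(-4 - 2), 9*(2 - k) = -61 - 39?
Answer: 311/3 ≈ 103.67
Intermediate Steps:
k = 118/9 (k = 2 - (-61 - 39)/9 = 2 - ⅑*(-100) = 2 + 100/9 = 118/9 ≈ 13.111)
K = 6 (K = -1*(-6) = 6)
k*K + (-45 + 70) = (118/9)*6 + (-45 + 70) = 236/3 + 25 = 311/3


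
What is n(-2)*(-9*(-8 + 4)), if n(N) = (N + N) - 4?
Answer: -288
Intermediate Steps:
n(N) = -4 + 2*N (n(N) = 2*N - 4 = -4 + 2*N)
n(-2)*(-9*(-8 + 4)) = (-4 + 2*(-2))*(-9*(-8 + 4)) = (-4 - 4)*(-9*(-4)) = -8*36 = -288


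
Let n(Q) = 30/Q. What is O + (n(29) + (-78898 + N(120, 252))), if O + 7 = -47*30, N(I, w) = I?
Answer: -2325625/29 ≈ -80194.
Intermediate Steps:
O = -1417 (O = -7 - 47*30 = -7 - 1410 = -1417)
O + (n(29) + (-78898 + N(120, 252))) = -1417 + (30/29 + (-78898 + 120)) = -1417 + (30*(1/29) - 78778) = -1417 + (30/29 - 78778) = -1417 - 2284532/29 = -2325625/29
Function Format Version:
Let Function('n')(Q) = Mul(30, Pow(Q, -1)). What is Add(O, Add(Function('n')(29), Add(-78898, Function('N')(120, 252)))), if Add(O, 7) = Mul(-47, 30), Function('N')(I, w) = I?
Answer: Rational(-2325625, 29) ≈ -80194.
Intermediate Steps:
O = -1417 (O = Add(-7, Mul(-47, 30)) = Add(-7, -1410) = -1417)
Add(O, Add(Function('n')(29), Add(-78898, Function('N')(120, 252)))) = Add(-1417, Add(Mul(30, Pow(29, -1)), Add(-78898, 120))) = Add(-1417, Add(Mul(30, Rational(1, 29)), -78778)) = Add(-1417, Add(Rational(30, 29), -78778)) = Add(-1417, Rational(-2284532, 29)) = Rational(-2325625, 29)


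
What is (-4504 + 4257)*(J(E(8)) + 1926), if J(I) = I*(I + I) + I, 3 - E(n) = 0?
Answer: -480909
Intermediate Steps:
E(n) = 3 (E(n) = 3 - 1*0 = 3 + 0 = 3)
J(I) = I + 2*I**2 (J(I) = I*(2*I) + I = 2*I**2 + I = I + 2*I**2)
(-4504 + 4257)*(J(E(8)) + 1926) = (-4504 + 4257)*(3*(1 + 2*3) + 1926) = -247*(3*(1 + 6) + 1926) = -247*(3*7 + 1926) = -247*(21 + 1926) = -247*1947 = -480909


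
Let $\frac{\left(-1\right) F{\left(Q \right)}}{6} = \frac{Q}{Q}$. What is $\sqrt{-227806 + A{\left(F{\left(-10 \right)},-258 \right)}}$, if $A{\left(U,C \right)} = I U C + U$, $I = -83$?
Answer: $2 i \sqrt{89074} \approx 596.91 i$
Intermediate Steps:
$F{\left(Q \right)} = -6$ ($F{\left(Q \right)} = - 6 \frac{Q}{Q} = \left(-6\right) 1 = -6$)
$A{\left(U,C \right)} = U - 83 C U$ ($A{\left(U,C \right)} = - 83 U C + U = - 83 C U + U = U - 83 C U$)
$\sqrt{-227806 + A{\left(F{\left(-10 \right)},-258 \right)}} = \sqrt{-227806 - 6 \left(1 - -21414\right)} = \sqrt{-227806 - 6 \left(1 + 21414\right)} = \sqrt{-227806 - 128490} = \sqrt{-356296} = 2 i \sqrt{89074}$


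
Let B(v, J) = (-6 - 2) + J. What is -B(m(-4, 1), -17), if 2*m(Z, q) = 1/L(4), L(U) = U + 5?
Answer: 25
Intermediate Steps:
L(U) = 5 + U
m(Z, q) = 1/18 (m(Z, q) = 1/(2*(5 + 4)) = (½)/9 = (½)*(⅑) = 1/18)
B(v, J) = -8 + J
-B(m(-4, 1), -17) = -(-8 - 17) = -1*(-25) = 25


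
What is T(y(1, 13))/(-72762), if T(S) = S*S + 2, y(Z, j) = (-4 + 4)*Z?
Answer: -1/36381 ≈ -2.7487e-5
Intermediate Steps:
y(Z, j) = 0 (y(Z, j) = 0*Z = 0)
T(S) = 2 + S**2 (T(S) = S**2 + 2 = 2 + S**2)
T(y(1, 13))/(-72762) = (2 + 0**2)/(-72762) = (2 + 0)*(-1/72762) = 2*(-1/72762) = -1/36381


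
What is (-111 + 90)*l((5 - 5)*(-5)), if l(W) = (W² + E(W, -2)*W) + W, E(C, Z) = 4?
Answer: 0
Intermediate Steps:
l(W) = W² + 5*W (l(W) = (W² + 4*W) + W = W² + 5*W)
(-111 + 90)*l((5 - 5)*(-5)) = (-111 + 90)*(((5 - 5)*(-5))*(5 + (5 - 5)*(-5))) = -21*0*(-5)*(5 + 0*(-5)) = -0*(5 + 0) = -0*5 = -21*0 = 0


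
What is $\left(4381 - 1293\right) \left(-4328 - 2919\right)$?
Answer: $-22378736$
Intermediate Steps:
$\left(4381 - 1293\right) \left(-4328 - 2919\right) = 3088 \left(-7247\right) = -22378736$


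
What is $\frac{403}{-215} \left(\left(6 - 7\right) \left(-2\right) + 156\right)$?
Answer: $- \frac{63674}{215} \approx -296.16$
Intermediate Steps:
$\frac{403}{-215} \left(\left(6 - 7\right) \left(-2\right) + 156\right) = 403 \left(- \frac{1}{215}\right) \left(\left(-1\right) \left(-2\right) + 156\right) = - \frac{403 \left(2 + 156\right)}{215} = \left(- \frac{403}{215}\right) 158 = - \frac{63674}{215}$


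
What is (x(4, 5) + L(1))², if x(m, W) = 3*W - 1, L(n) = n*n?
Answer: 225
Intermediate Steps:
L(n) = n²
x(m, W) = -1 + 3*W
(x(4, 5) + L(1))² = ((-1 + 3*5) + 1²)² = ((-1 + 15) + 1)² = (14 + 1)² = 15² = 225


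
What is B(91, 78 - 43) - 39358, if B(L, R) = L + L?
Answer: -39176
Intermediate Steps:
B(L, R) = 2*L
B(91, 78 - 43) - 39358 = 2*91 - 39358 = 182 - 39358 = -39176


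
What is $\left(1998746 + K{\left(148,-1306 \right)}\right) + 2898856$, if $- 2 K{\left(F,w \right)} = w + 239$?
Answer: $\frac{9796271}{2} \approx 4.8981 \cdot 10^{6}$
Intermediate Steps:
$K{\left(F,w \right)} = - \frac{239}{2} - \frac{w}{2}$ ($K{\left(F,w \right)} = - \frac{w + 239}{2} = - \frac{239 + w}{2} = - \frac{239}{2} - \frac{w}{2}$)
$\left(1998746 + K{\left(148,-1306 \right)}\right) + 2898856 = \left(1998746 - - \frac{1067}{2}\right) + 2898856 = \left(1998746 + \left(- \frac{239}{2} + 653\right)\right) + 2898856 = \left(1998746 + \frac{1067}{2}\right) + 2898856 = \frac{3998559}{2} + 2898856 = \frac{9796271}{2}$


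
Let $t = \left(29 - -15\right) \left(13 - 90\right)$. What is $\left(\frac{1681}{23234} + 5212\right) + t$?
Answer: $\frac{42380497}{23234} \approx 1824.1$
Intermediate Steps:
$t = -3388$ ($t = \left(29 + 15\right) \left(-77\right) = 44 \left(-77\right) = -3388$)
$\left(\frac{1681}{23234} + 5212\right) + t = \left(\frac{1681}{23234} + 5212\right) - 3388 = \frac{121097289}{23234} - 3388 = \frac{42380497}{23234}$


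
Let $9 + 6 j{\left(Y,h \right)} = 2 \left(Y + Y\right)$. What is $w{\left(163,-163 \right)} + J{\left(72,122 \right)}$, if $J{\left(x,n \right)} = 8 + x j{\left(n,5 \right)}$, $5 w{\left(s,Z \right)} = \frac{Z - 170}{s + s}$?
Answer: $\frac{9381947}{1630} \approx 5755.8$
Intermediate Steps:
$w{\left(s,Z \right)} = \frac{-170 + Z}{10 s}$ ($w{\left(s,Z \right)} = \frac{\left(Z - 170\right) \frac{1}{s + s}}{5} = \frac{\left(-170 + Z\right) \frac{1}{2 s}}{5} = \frac{\frac{1}{2} \frac{1}{s} \left(-170 + Z\right)}{5} = \frac{-170 + Z}{10 s}$)
$j{\left(Y,h \right)} = - \frac{3}{2} + \frac{2 Y}{3}$ ($j{\left(Y,h \right)} = - \frac{3}{2} + \frac{2 \left(Y + Y\right)}{6} = - \frac{3}{2} + \frac{2 \cdot 2 Y}{6} = - \frac{3}{2} + \frac{4 Y}{6} = - \frac{3}{2} + \frac{2 Y}{3}$)
$J{\left(x,n \right)} = 8 + x \left(- \frac{3}{2} + \frac{2 n}{3}\right)$
$w{\left(163,-163 \right)} + J{\left(72,122 \right)} = \frac{-170 - 163}{10 \cdot 163} + \left(8 + \frac{1}{6} \cdot 72 \left(-9 + 4 \cdot 122\right)\right) = \frac{1}{10} \cdot \frac{1}{163} \left(-333\right) + \left(8 + \frac{1}{6} \cdot 72 \left(-9 + 488\right)\right) = - \frac{333}{1630} + \left(8 + \frac{1}{6} \cdot 72 \cdot 479\right) = - \frac{333}{1630} + \left(8 + 5748\right) = - \frac{333}{1630} + 5756 = \frac{9381947}{1630}$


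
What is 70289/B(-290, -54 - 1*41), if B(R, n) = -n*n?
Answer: -70289/9025 ≈ -7.7883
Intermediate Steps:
B(R, n) = -n**2
70289/B(-290, -54 - 1*41) = 70289/((-(-54 - 1*41)**2)) = 70289/((-(-54 - 41)**2)) = 70289/((-1*(-95)**2)) = 70289/((-1*9025)) = 70289/(-9025) = 70289*(-1/9025) = -70289/9025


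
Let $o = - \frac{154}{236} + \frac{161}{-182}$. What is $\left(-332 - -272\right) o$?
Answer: $\frac{70740}{767} \approx 92.229$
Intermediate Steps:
$o = - \frac{1179}{767}$ ($o = \left(-154\right) \frac{1}{236} + 161 \left(- \frac{1}{182}\right) = - \frac{77}{118} - \frac{23}{26} = - \frac{1179}{767} \approx -1.5372$)
$\left(-332 - -272\right) o = \left(-332 - -272\right) \left(- \frac{1179}{767}\right) = \left(-332 + 272\right) \left(- \frac{1179}{767}\right) = \left(-60\right) \left(- \frac{1179}{767}\right) = \frac{70740}{767}$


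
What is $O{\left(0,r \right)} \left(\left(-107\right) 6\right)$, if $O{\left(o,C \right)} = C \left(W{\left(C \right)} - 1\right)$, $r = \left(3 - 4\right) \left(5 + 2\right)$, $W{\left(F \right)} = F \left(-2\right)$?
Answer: $58422$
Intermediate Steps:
$W{\left(F \right)} = - 2 F$
$r = -7$ ($r = \left(-1\right) 7 = -7$)
$O{\left(o,C \right)} = C \left(-1 - 2 C\right)$ ($O{\left(o,C \right)} = C \left(- 2 C - 1\right) = C \left(-1 - 2 C\right)$)
$O{\left(0,r \right)} \left(\left(-107\right) 6\right) = \left(-1\right) \left(-7\right) \left(1 + 2 \left(-7\right)\right) \left(\left(-107\right) 6\right) = \left(-1\right) \left(-7\right) \left(1 - 14\right) \left(-642\right) = \left(-1\right) \left(-7\right) \left(-13\right) \left(-642\right) = \left(-91\right) \left(-642\right) = 58422$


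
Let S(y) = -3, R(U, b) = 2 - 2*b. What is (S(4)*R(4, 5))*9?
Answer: 216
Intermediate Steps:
(S(4)*R(4, 5))*9 = -3*(2 - 2*5)*9 = -3*(2 - 10)*9 = -3*(-8)*9 = 24*9 = 216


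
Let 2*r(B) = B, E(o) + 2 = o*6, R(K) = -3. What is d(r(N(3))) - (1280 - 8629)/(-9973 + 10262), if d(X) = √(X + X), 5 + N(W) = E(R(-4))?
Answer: 7349/289 + 5*I ≈ 25.429 + 5.0*I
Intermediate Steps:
E(o) = -2 + 6*o (E(o) = -2 + o*6 = -2 + 6*o)
N(W) = -25 (N(W) = -5 + (-2 + 6*(-3)) = -5 + (-2 - 18) = -5 - 20 = -25)
r(B) = B/2
d(X) = √2*√X (d(X) = √(2*X) = √2*√X)
d(r(N(3))) - (1280 - 8629)/(-9973 + 10262) = √2*√((½)*(-25)) - (1280 - 8629)/(-9973 + 10262) = √2*√(-25/2) - (-7349)/289 = √2*(5*I*√2/2) - (-7349)/289 = 5*I - 1*(-7349/289) = 5*I + 7349/289 = 7349/289 + 5*I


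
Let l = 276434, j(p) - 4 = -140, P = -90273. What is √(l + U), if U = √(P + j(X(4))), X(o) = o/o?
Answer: √(276434 + I*√90409) ≈ 525.77 + 0.286*I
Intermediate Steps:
X(o) = 1
j(p) = -136 (j(p) = 4 - 140 = -136)
U = I*√90409 (U = √(-90273 - 136) = √(-90409) = I*√90409 ≈ 300.68*I)
√(l + U) = √(276434 + I*√90409)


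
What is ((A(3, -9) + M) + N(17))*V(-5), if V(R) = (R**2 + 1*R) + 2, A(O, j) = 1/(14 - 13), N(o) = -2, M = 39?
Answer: 836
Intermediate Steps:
A(O, j) = 1 (A(O, j) = 1/1 = 1)
V(R) = 2 + R + R**2 (V(R) = (R**2 + R) + 2 = (R + R**2) + 2 = 2 + R + R**2)
((A(3, -9) + M) + N(17))*V(-5) = ((1 + 39) - 2)*(2 - 5 + (-5)**2) = (40 - 2)*(2 - 5 + 25) = 38*22 = 836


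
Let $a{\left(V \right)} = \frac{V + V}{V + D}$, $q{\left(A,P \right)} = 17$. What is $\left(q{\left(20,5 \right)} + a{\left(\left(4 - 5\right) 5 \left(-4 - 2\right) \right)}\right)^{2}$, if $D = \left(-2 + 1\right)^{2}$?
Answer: $\frac{344569}{961} \approx 358.55$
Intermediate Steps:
$D = 1$ ($D = \left(-1\right)^{2} = 1$)
$a{\left(V \right)} = \frac{2 V}{1 + V}$ ($a{\left(V \right)} = \frac{V + V}{V + 1} = \frac{2 V}{1 + V}$)
$\left(q{\left(20,5 \right)} + a{\left(\left(4 - 5\right) 5 \left(-4 - 2\right) \right)}\right)^{2} = \left(17 + \frac{2 \left(4 - 5\right) 5 \left(-4 - 2\right)}{1 + \left(4 - 5\right) 5 \left(-4 - 2\right)}\right)^{2} = \left(17 + \frac{2 \left(-1\right) 5 \left(-6\right)}{1 + \left(-1\right) 5 \left(-6\right)}\right)^{2} = \left(17 + \frac{2 \left(\left(-5\right) \left(-6\right)\right)}{1 - -30}\right)^{2} = \left(17 + 2 \cdot 30 \frac{1}{1 + 30}\right)^{2} = \left(17 + 2 \cdot 30 \cdot \frac{1}{31}\right)^{2} = \left(17 + \frac{60}{31}\right)^{2} = \left(\frac{587}{31}\right)^{2} = \frac{344569}{961}$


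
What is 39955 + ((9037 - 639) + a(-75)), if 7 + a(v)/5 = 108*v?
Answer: 7818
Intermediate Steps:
a(v) = -35 + 540*v (a(v) = -35 + 5*(108*v) = -35 + 540*v)
39955 + ((9037 - 639) + a(-75)) = 39955 + ((9037 - 639) + (-35 + 540*(-75))) = 39955 + (8398 + (-35 - 40500)) = 39955 + (8398 - 40535) = 39955 - 32137 = 7818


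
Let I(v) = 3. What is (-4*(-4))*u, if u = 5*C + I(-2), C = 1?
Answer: 128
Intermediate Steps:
u = 8 (u = 5*1 + 3 = 5 + 3 = 8)
(-4*(-4))*u = -4*(-4)*8 = 16*8 = 128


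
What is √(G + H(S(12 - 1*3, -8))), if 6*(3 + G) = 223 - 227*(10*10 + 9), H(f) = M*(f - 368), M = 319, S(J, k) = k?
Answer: I*√1116303/3 ≈ 352.18*I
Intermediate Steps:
H(f) = -117392 + 319*f (H(f) = 319*(f - 368) = 319*(-368 + f) = -117392 + 319*f)
G = -12269/3 (G = -3 + (223 - 227*(10*10 + 9))/6 = -3 + (223 - 227*(100 + 9))/6 = -3 + (223 - 227*109)/6 = -3 + (223 - 24743)/6 = -3 + (⅙)*(-24520) = -3 - 12260/3 = -12269/3 ≈ -4089.7)
√(G + H(S(12 - 1*3, -8))) = √(-12269/3 + (-117392 + 319*(-8))) = √(-12269/3 + (-117392 - 2552)) = √(-12269/3 - 119944) = √(-372101/3) = I*√1116303/3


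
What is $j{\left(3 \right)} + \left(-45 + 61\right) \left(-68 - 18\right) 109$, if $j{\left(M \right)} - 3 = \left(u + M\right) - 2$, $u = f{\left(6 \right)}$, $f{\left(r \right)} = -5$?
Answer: $-149985$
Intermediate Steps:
$u = -5$
$j{\left(M \right)} = -4 + M$ ($j{\left(M \right)} = 3 + \left(\left(-5 + M\right) - 2\right) = 3 + \left(-7 + M\right) = -4 + M$)
$j{\left(3 \right)} + \left(-45 + 61\right) \left(-68 - 18\right) 109 = \left(-4 + 3\right) + \left(-45 + 61\right) \left(-68 - 18\right) 109 = -1 + 16 \left(-86\right) 109 = -1 - 149984 = -149985$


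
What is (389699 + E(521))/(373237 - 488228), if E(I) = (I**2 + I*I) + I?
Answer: -933102/114991 ≈ -8.1146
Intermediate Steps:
E(I) = I + 2*I**2 (E(I) = (I**2 + I**2) + I = 2*I**2 + I = I + 2*I**2)
(389699 + E(521))/(373237 - 488228) = (389699 + 521*(1 + 2*521))/(373237 - 488228) = (389699 + 521*(1 + 1042))/(-114991) = (389699 + 521*1043)*(-1/114991) = (389699 + 543403)*(-1/114991) = 933102*(-1/114991) = -933102/114991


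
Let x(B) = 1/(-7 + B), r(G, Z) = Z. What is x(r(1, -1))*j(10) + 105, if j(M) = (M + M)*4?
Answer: 95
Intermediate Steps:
j(M) = 8*M (j(M) = (2*M)*4 = 8*M)
x(r(1, -1))*j(10) + 105 = (8*10)/(-7 - 1) + 105 = 80/(-8) + 105 = -⅛*80 + 105 = -10 + 105 = 95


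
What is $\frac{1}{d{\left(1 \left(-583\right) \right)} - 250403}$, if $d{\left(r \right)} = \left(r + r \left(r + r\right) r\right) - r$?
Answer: $- \frac{1}{396560977} \approx -2.5217 \cdot 10^{-9}$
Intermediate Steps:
$d{\left(r \right)} = 2 r^{3}$ ($d{\left(r \right)} = \left(r + r 2 r r\right) - r = \left(r + 2 r^{2} r\right) - r = \left(r + 2 r^{3}\right) - r = 2 r^{3}$)
$\frac{1}{d{\left(1 \left(-583\right) \right)} - 250403} = \frac{1}{2 \left(1 \left(-583\right)\right)^{3} - 250403} = \frac{1}{2 \left(-583\right)^{3} - 250403} = \frac{1}{2 \left(-198155287\right) - 250403} = \frac{1}{-396310574 - 250403} = \frac{1}{-396560977} = - \frac{1}{396560977}$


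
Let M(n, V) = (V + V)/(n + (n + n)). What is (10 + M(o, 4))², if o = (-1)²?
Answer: 1444/9 ≈ 160.44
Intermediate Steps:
o = 1
M(n, V) = 2*V/(3*n) (M(n, V) = (2*V)/(n + 2*n) = (2*V)/((3*n)) = (2*V)*(1/(3*n)) = 2*V/(3*n))
(10 + M(o, 4))² = (10 + (⅔)*4/1)² = (10 + (⅔)*4*1)² = (10 + 8/3)² = (38/3)² = 1444/9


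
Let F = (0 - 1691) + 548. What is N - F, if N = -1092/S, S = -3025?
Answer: 3458667/3025 ≈ 1143.4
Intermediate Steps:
N = 1092/3025 (N = -1092/(-3025) = -1092*(-1/3025) = 1092/3025 ≈ 0.36099)
F = -1143 (F = -1691 + 548 = -1143)
N - F = 1092/3025 - 1*(-1143) = 1092/3025 + 1143 = 3458667/3025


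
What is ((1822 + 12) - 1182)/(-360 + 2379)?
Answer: 652/2019 ≈ 0.32293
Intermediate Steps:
((1822 + 12) - 1182)/(-360 + 2379) = (1834 - 1182)/2019 = 652*(1/2019) = 652/2019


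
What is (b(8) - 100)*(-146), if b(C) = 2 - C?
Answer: 15476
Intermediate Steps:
(b(8) - 100)*(-146) = ((2 - 1*8) - 100)*(-146) = ((2 - 8) - 100)*(-146) = (-6 - 100)*(-146) = -106*(-146) = 15476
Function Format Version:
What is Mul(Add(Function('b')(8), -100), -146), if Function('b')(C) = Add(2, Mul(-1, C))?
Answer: 15476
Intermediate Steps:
Mul(Add(Function('b')(8), -100), -146) = Mul(Add(Add(2, Mul(-1, 8)), -100), -146) = Mul(Add(Add(2, -8), -100), -146) = Mul(Add(-6, -100), -146) = Mul(-106, -146) = 15476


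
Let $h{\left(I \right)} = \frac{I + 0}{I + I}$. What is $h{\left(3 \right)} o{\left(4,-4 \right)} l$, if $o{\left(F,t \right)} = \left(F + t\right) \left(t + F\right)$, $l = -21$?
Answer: $0$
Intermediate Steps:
$h{\left(I \right)} = \frac{1}{2}$ ($h{\left(I \right)} = \frac{I}{2 I} = I \frac{1}{2 I} = \frac{1}{2}$)
$o{\left(F,t \right)} = \left(F + t\right)^{2}$ ($o{\left(F,t \right)} = \left(F + t\right) \left(F + t\right) = \left(F + t\right)^{2}$)
$h{\left(3 \right)} o{\left(4,-4 \right)} l = \frac{\left(4 - 4\right)^{2}}{2} \left(-21\right) = \frac{0^{2}}{2} \left(-21\right) = \frac{1}{2} \cdot 0 \left(-21\right) = 0 \left(-21\right) = 0$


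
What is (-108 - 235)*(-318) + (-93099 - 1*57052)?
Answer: -41077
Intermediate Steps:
(-108 - 235)*(-318) + (-93099 - 1*57052) = -343*(-318) + (-93099 - 57052) = 109074 - 150151 = -41077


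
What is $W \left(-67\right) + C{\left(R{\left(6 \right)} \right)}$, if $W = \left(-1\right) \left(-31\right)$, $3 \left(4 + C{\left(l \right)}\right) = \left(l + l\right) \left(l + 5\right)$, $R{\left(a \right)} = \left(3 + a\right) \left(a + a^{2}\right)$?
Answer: $94435$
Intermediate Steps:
$C{\left(l \right)} = -4 + \frac{2 l \left(5 + l\right)}{3}$ ($C{\left(l \right)} = -4 + \frac{\left(l + l\right) \left(l + 5\right)}{3} = -4 + \frac{2 l \left(5 + l\right)}{3}$)
$W = 31$
$W \left(-67\right) + C{\left(R{\left(6 \right)} \right)} = 31 \left(-67\right) + \left(-4 + \frac{2 \left(6 \left(3 + 6^{2} + 4 \cdot 6\right)\right)^{2}}{3} + \frac{10 \cdot 6 \left(3 + 6^{2} + 4 \cdot 6\right)}{3}\right) = -2077 + \left(-4 + \frac{2 \left(6 \left(3 + 36 + 24\right)\right)^{2}}{3} + \frac{10 \cdot 6 \left(3 + 36 + 24\right)}{3}\right) = -2077 + \left(-4 + \frac{2 \left(6 \cdot 63\right)^{2}}{3} + \frac{10 \cdot 6 \cdot 63}{3}\right) = -2077 + \left(-4 + \frac{2 \cdot 378^{2}}{3} + \frac{10}{3} \cdot 378\right) = -2077 + \left(-4 + \frac{2}{3} \cdot 142884 + 1260\right) = -2077 + \left(-4 + 95256 + 1260\right) = -2077 + 96512 = 94435$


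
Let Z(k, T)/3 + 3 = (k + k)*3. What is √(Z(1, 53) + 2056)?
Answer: √2065 ≈ 45.442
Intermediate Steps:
Z(k, T) = -9 + 18*k (Z(k, T) = -9 + 3*((k + k)*3) = -9 + 3*((2*k)*3) = -9 + 3*(6*k) = -9 + 18*k)
√(Z(1, 53) + 2056) = √((-9 + 18*1) + 2056) = √((-9 + 18) + 2056) = √(9 + 2056) = √2065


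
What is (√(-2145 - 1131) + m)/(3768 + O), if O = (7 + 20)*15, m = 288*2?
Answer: 192/1391 + 2*I*√91/1391 ≈ 0.13803 + 0.013716*I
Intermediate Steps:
m = 576
O = 405 (O = 27*15 = 405)
(√(-2145 - 1131) + m)/(3768 + O) = (√(-2145 - 1131) + 576)/(3768 + 405) = (√(-3276) + 576)/4173 = (6*I*√91 + 576)*(1/4173) = (576 + 6*I*√91)*(1/4173) = 192/1391 + 2*I*√91/1391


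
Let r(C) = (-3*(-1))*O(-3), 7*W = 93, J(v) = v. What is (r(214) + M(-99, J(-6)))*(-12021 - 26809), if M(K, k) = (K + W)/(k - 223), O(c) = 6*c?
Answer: 3337904460/1603 ≈ 2.0823e+6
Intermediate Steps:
W = 93/7 (W = (1/7)*93 = 93/7 ≈ 13.286)
r(C) = -54 (r(C) = (-3*(-1))*(6*(-3)) = 3*(-18) = -54)
M(K, k) = (93/7 + K)/(-223 + k) (M(K, k) = (K + 93/7)/(k - 223) = (93/7 + K)/(-223 + k))
(r(214) + M(-99, J(-6)))*(-12021 - 26809) = (-54 + (93/7 - 99)/(-223 - 6))*(-12021 - 26809) = (-54 - 600/7/(-229))*(-38830) = (-54 - 1/229*(-600/7))*(-38830) = (-54 + 600/1603)*(-38830) = -85962/1603*(-38830) = 3337904460/1603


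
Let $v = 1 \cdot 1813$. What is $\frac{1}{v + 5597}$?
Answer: $\frac{1}{7410} \approx 0.00013495$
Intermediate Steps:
$v = 1813$
$\frac{1}{v + 5597} = \frac{1}{1813 + 5597} = \frac{1}{7410}$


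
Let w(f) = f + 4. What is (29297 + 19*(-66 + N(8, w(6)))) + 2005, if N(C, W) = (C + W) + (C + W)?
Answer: 30732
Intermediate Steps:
w(f) = 4 + f
N(C, W) = 2*C + 2*W
(29297 + 19*(-66 + N(8, w(6)))) + 2005 = (29297 + 19*(-66 + (2*8 + 2*(4 + 6)))) + 2005 = (29297 + 19*(-66 + (16 + 2*10))) + 2005 = (29297 + 19*(-66 + (16 + 20))) + 2005 = (29297 + 19*(-66 + 36)) + 2005 = (29297 + 19*(-30)) + 2005 = (29297 - 570) + 2005 = 28727 + 2005 = 30732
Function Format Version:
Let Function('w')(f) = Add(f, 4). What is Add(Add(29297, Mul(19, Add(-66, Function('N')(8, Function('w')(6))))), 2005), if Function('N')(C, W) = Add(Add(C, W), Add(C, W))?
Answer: 30732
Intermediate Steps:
Function('w')(f) = Add(4, f)
Function('N')(C, W) = Add(Mul(2, C), Mul(2, W))
Add(Add(29297, Mul(19, Add(-66, Function('N')(8, Function('w')(6))))), 2005) = Add(Add(29297, Mul(19, Add(-66, Add(Mul(2, 8), Mul(2, Add(4, 6)))))), 2005) = Add(Add(29297, Mul(19, Add(-66, Add(16, Mul(2, 10))))), 2005) = Add(Add(29297, Mul(19, Add(-66, Add(16, 20)))), 2005) = Add(Add(29297, Mul(19, Add(-66, 36))), 2005) = Add(Add(29297, Mul(19, -30)), 2005) = Add(Add(29297, -570), 2005) = Add(28727, 2005) = 30732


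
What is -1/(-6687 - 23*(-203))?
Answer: 1/2018 ≈ 0.00049554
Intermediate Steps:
-1/(-6687 - 23*(-203)) = -1/(-6687 + 4669) = -1/(-2018) = -1/2018*(-1) = 1/2018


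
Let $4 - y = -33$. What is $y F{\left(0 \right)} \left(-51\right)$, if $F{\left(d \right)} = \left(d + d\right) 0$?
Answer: $0$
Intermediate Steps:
$y = 37$ ($y = 4 - -33 = 4 + 33 = 37$)
$F{\left(d \right)} = 0$ ($F{\left(d \right)} = 2 d 0 = 0$)
$y F{\left(0 \right)} \left(-51\right) = 37 \cdot 0 \left(-51\right) = 0 \left(-51\right) = 0$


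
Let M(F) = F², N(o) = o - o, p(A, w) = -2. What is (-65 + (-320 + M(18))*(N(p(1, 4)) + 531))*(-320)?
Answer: -658880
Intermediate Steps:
N(o) = 0
(-65 + (-320 + M(18))*(N(p(1, 4)) + 531))*(-320) = (-65 + (-320 + 18²)*(0 + 531))*(-320) = (-65 + (-320 + 324)*531)*(-320) = (-65 + 4*531)*(-320) = (-65 + 2124)*(-320) = 2059*(-320) = -658880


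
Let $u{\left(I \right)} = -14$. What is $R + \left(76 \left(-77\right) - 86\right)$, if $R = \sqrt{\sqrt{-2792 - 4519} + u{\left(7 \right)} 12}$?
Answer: $-5938 + \sqrt{-168 + i \sqrt{7311}} \approx -5934.8 + 13.351 i$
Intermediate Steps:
$R = \sqrt{-168 + i \sqrt{7311}}$ ($R = \sqrt{\sqrt{-2792 - 4519} - 168} = \sqrt{\sqrt{-7311} - 168} = \sqrt{i \sqrt{7311} - 168} = \sqrt{-168 + i \sqrt{7311}} \approx 3.2021 + 13.351 i$)
$R + \left(76 \left(-77\right) - 86\right) = \sqrt{-168 + i \sqrt{7311}} + \left(76 \left(-77\right) - 86\right) = \sqrt{-168 + i \sqrt{7311}} - 5938 = -5938 + \sqrt{-168 + i \sqrt{7311}}$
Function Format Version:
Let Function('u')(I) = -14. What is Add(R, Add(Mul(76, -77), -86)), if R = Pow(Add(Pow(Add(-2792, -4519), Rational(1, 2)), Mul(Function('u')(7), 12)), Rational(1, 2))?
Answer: Add(-5938, Pow(Add(-168, Mul(I, Pow(7311, Rational(1, 2)))), Rational(1, 2))) ≈ Add(-5934.8, Mul(13.351, I))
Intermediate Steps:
R = Pow(Add(-168, Mul(I, Pow(7311, Rational(1, 2)))), Rational(1, 2)) (R = Pow(Add(Pow(Add(-2792, -4519), Rational(1, 2)), Mul(-14, 12)), Rational(1, 2)) = Pow(Add(Pow(-7311, Rational(1, 2)), -168), Rational(1, 2)) = Pow(Add(Mul(I, Pow(7311, Rational(1, 2))), -168), Rational(1, 2)) = Pow(Add(-168, Mul(I, Pow(7311, Rational(1, 2)))), Rational(1, 2)) ≈ Add(3.2021, Mul(13.351, I)))
Add(R, Add(Mul(76, -77), -86)) = Add(Pow(Add(-168, Mul(I, Pow(7311, Rational(1, 2)))), Rational(1, 2)), Add(Mul(76, -77), -86)) = Add(Pow(Add(-168, Mul(I, Pow(7311, Rational(1, 2)))), Rational(1, 2)), Add(-5852, -86)) = Add(Pow(Add(-168, Mul(I, Pow(7311, Rational(1, 2)))), Rational(1, 2)), -5938) = Add(-5938, Pow(Add(-168, Mul(I, Pow(7311, Rational(1, 2)))), Rational(1, 2)))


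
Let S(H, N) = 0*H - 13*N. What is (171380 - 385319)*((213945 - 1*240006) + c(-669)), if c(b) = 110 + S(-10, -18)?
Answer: 5501869263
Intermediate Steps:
S(H, N) = -13*N (S(H, N) = 0 - 13*N = -13*N)
c(b) = 344 (c(b) = 110 - 13*(-18) = 110 + 234 = 344)
(171380 - 385319)*((213945 - 1*240006) + c(-669)) = (171380 - 385319)*((213945 - 1*240006) + 344) = -213939*((213945 - 240006) + 344) = -213939*(-26061 + 344) = -213939*(-25717) = 5501869263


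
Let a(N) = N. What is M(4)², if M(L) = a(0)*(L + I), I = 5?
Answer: 0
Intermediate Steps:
M(L) = 0 (M(L) = 0*(L + 5) = 0*(5 + L) = 0)
M(4)² = 0² = 0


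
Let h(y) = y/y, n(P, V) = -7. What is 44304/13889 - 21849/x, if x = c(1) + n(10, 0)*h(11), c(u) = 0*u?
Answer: 303770889/97223 ≈ 3124.5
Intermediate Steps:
h(y) = 1
c(u) = 0
x = -7 (x = 0 - 7*1 = 0 - 7 = -7)
44304/13889 - 21849/x = 44304/13889 - 21849/(-7) = 44304*(1/13889) - 21849*(-⅐) = 44304/13889 + 21849/7 = 303770889/97223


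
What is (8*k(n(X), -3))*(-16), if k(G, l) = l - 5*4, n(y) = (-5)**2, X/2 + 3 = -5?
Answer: 2944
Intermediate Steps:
X = -16 (X = -6 + 2*(-5) = -6 - 10 = -16)
n(y) = 25
k(G, l) = -20 + l (k(G, l) = l - 20 = -20 + l)
(8*k(n(X), -3))*(-16) = (8*(-20 - 3))*(-16) = (8*(-23))*(-16) = -184*(-16) = 2944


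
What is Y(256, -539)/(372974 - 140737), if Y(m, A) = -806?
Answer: -806/232237 ≈ -0.0034706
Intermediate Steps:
Y(256, -539)/(372974 - 140737) = -806/(372974 - 140737) = -806/232237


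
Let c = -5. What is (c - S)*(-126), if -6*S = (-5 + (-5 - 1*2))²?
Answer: -2394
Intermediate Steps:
S = -24 (S = -(-5 + (-5 - 1*2))²/6 = -(-5 + (-5 - 2))²/6 = -(-5 - 7)²/6 = -⅙*(-12)² = -⅙*144 = -24)
(c - S)*(-126) = (-5 - 1*(-24))*(-126) = (-5 + 24)*(-126) = 19*(-126) = -2394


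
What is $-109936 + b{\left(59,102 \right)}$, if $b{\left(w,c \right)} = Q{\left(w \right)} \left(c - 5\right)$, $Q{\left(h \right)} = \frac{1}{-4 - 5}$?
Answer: $- \frac{989521}{9} \approx -1.0995 \cdot 10^{5}$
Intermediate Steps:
$Q{\left(h \right)} = - \frac{1}{9}$ ($Q{\left(h \right)} = \frac{1}{-9} = - \frac{1}{9}$)
$b{\left(w,c \right)} = \frac{5}{9} - \frac{c}{9}$ ($b{\left(w,c \right)} = - \frac{c - 5}{9} = - \frac{-5 + c}{9} = \frac{5}{9} - \frac{c}{9}$)
$-109936 + b{\left(59,102 \right)} = -109936 + \left(\frac{5}{9} - \frac{34}{3}\right) = -109936 - \frac{97}{9} = - \frac{989521}{9}$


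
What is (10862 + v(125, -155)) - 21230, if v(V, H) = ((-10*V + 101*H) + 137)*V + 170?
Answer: -2106198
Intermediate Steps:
v(V, H) = 170 + V*(137 - 10*V + 101*H) (v(V, H) = (137 - 10*V + 101*H)*V + 170 = V*(137 - 10*V + 101*H) + 170 = 170 + V*(137 - 10*V + 101*H))
(10862 + v(125, -155)) - 21230 = (10862 + (170 - 10*125² + 137*125 + 101*(-155)*125)) - 21230 = (10862 + (170 - 10*15625 + 17125 - 1956875)) - 21230 = (10862 + (170 - 156250 + 17125 - 1956875)) - 21230 = (10862 - 2095830) - 21230 = -2084968 - 21230 = -2106198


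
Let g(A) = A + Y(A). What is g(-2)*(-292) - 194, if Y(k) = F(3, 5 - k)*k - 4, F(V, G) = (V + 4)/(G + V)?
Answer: 9834/5 ≈ 1966.8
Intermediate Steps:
F(V, G) = (4 + V)/(G + V)
Y(k) = -4 + 7*k/(8 - k) (Y(k) = ((4 + 3)/((5 - k) + 3))*k - 4 = (7/(8 - k))*k - 4 = 7*k/(8 - k) - 4 = -4 + 7*k/(8 - k))
g(A) = A + (32 - 11*A)/(-8 + A)
g(-2)*(-292) - 194 = ((32 + (-2)**2 - 19*(-2))/(-8 - 2))*(-292) - 194 = ((32 + 4 + 38)/(-10))*(-292) - 194 = -1/10*74*(-292) - 194 = -37/5*(-292) - 194 = 10804/5 - 194 = 9834/5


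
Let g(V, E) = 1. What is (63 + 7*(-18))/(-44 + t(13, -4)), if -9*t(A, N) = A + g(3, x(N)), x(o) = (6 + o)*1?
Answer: 567/410 ≈ 1.3829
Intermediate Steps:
x(o) = 6 + o
t(A, N) = -1/9 - A/9 (t(A, N) = -(A + 1)/9 = -(1 + A)/9 = -1/9 - A/9)
(63 + 7*(-18))/(-44 + t(13, -4)) = (63 + 7*(-18))/(-44 + (-1/9 - 1/9*13)) = (63 - 126)/(-44 + (-1/9 - 13/9)) = -63/(-44 - 14/9) = -63/(-410/9) = -9/410*(-63) = 567/410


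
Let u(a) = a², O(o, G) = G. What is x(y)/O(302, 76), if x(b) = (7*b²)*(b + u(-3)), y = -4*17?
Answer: -477428/19 ≈ -25128.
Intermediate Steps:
y = -68
x(b) = 7*b²*(9 + b) (x(b) = (7*b²)*(b + (-3)²) = (7*b²)*(b + 9) = (7*b²)*(9 + b) = 7*b²*(9 + b))
x(y)/O(302, 76) = (7*(-68)²*(9 - 68))/76 = (7*4624*(-59))*(1/76) = -1909712*1/76 = -477428/19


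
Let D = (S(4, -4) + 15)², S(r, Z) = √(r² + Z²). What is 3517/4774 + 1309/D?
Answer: 1737040395/177826726 - 157080*√2/37249 ≈ 3.8044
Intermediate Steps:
S(r, Z) = √(Z² + r²)
D = (15 + 4*√2)² (D = (√((-4)² + 4²) + 15)² = (√(16 + 16) + 15)² = (√32 + 15)² = (4*√2 + 15)² = (15 + 4*√2)² ≈ 426.71)
3517/4774 + 1309/D = 3517/4774 + 1309/(257 + 120*√2)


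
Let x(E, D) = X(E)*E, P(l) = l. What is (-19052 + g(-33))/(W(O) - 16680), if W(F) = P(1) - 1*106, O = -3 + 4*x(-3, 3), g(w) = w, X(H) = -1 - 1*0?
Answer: 3817/3357 ≈ 1.1370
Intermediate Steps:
X(H) = -1 (X(H) = -1 + 0 = -1)
x(E, D) = -E
O = 9 (O = -3 + 4*(-1*(-3)) = -3 + 4*3 = -3 + 12 = 9)
W(F) = -105 (W(F) = 1 - 1*106 = 1 - 106 = -105)
(-19052 + g(-33))/(W(O) - 16680) = (-19052 - 33)/(-105 - 16680) = -19085/(-16785) = -19085*(-1/16785) = 3817/3357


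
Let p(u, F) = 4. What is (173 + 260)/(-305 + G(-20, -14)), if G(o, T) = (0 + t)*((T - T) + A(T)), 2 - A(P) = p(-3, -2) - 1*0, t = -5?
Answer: -433/295 ≈ -1.4678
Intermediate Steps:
A(P) = -2 (A(P) = 2 - (4 - 1*0) = 2 - (4 + 0) = 2 - 1*4 = 2 - 4 = -2)
G(o, T) = 10 (G(o, T) = (0 - 5)*((T - T) - 2) = -5*(0 - 2) = -5*(-2) = 10)
(173 + 260)/(-305 + G(-20, -14)) = (173 + 260)/(-305 + 10) = 433/(-295) = 433*(-1/295) = -433/295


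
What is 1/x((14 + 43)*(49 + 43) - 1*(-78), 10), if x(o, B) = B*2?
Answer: 1/20 ≈ 0.050000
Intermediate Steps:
x(o, B) = 2*B
1/x((14 + 43)*(49 + 43) - 1*(-78), 10) = 1/(2*10) = 1/20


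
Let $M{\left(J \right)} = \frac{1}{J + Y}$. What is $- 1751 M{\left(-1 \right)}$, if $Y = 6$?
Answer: $- \frac{1751}{5} \approx -350.2$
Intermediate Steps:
$M{\left(J \right)} = \frac{1}{6 + J}$ ($M{\left(J \right)} = \frac{1}{J + 6} = \frac{1}{6 + J}$)
$- 1751 M{\left(-1 \right)} = - \frac{1751}{6 - 1} = - \frac{1751}{5}$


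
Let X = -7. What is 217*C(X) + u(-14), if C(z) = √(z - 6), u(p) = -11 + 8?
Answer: -3 + 217*I*√13 ≈ -3.0 + 782.4*I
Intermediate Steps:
u(p) = -3
C(z) = √(-6 + z)
217*C(X) + u(-14) = 217*√(-6 - 7) - 3 = 217*√(-13) - 3 = 217*(I*√13) - 3 = 217*I*√13 - 3 = -3 + 217*I*√13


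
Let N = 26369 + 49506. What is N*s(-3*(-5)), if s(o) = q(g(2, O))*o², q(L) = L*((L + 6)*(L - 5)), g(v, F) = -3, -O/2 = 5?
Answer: 1229175000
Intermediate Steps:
O = -10 (O = -2*5 = -10)
q(L) = L*(-5 + L)*(6 + L) (q(L) = L*((6 + L)*(-5 + L)) = L*((-5 + L)*(6 + L)) = L*(-5 + L)*(6 + L))
N = 75875
s(o) = 72*o² (s(o) = (-3*(-30 - 3 + (-3)²))*o² = (-3*(-30 - 3 + 9))*o² = (-3*(-24))*o² = 72*o²)
N*s(-3*(-5)) = 75875*(72*(-3*(-5))²) = 75875*(72*15²) = 75875*(72*225) = 75875*16200 = 1229175000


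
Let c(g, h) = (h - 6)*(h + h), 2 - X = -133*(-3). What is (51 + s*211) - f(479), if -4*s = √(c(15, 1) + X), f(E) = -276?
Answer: 327 - 211*I*√407/4 ≈ 327.0 - 1064.2*I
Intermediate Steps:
X = -397 (X = 2 - (-133)*(-3) = 2 - 1*399 = 2 - 399 = -397)
c(g, h) = 2*h*(-6 + h) (c(g, h) = (-6 + h)*(2*h) = 2*h*(-6 + h))
s = -I*√407/4 (s = -√(2*1*(-6 + 1) - 397)/4 = -√(2*1*(-5) - 397)/4 = -√(-10 - 397)/4 = -I*√407/4 ≈ -5.0436*I)
(51 + s*211) - f(479) = (51 - I*√407/4*211) - 1*(-276) = (51 - 211*I*√407/4) + 276 = 327 - 211*I*√407/4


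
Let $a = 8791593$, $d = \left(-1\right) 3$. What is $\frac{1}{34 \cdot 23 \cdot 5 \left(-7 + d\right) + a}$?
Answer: $\frac{1}{8752493} \approx 1.1425 \cdot 10^{-7}$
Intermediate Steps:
$d = -3$
$\frac{1}{34 \cdot 23 \cdot 5 \left(-7 + d\right) + a} = \frac{1}{34 \cdot 23 \cdot 5 \left(-7 - 3\right) + 8791593} = \frac{1}{782 \cdot 5 \left(-10\right) + 8791593} = \frac{1}{782 \left(-50\right) + 8791593} = \frac{1}{-39100 + 8791593} = \frac{1}{8752493}$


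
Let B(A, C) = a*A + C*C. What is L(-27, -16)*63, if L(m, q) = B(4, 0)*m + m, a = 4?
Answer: -28917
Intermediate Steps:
B(A, C) = C² + 4*A (B(A, C) = 4*A + C*C = 4*A + C² = C² + 4*A)
L(m, q) = 17*m (L(m, q) = (0² + 4*4)*m + m = (0 + 16)*m + m = 16*m + m = 17*m)
L(-27, -16)*63 = (17*(-27))*63 = -459*63 = -28917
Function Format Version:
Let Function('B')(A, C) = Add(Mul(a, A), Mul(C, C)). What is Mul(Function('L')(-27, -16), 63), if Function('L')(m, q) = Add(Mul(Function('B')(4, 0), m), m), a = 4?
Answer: -28917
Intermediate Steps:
Function('B')(A, C) = Add(Pow(C, 2), Mul(4, A)) (Function('B')(A, C) = Add(Mul(4, A), Mul(C, C)) = Add(Mul(4, A), Pow(C, 2)) = Add(Pow(C, 2), Mul(4, A)))
Function('L')(m, q) = Mul(17, m) (Function('L')(m, q) = Add(Mul(Add(Pow(0, 2), Mul(4, 4)), m), m) = Add(Mul(Add(0, 16), m), m) = Add(Mul(16, m), m) = Mul(17, m))
Mul(Function('L')(-27, -16), 63) = Mul(Mul(17, -27), 63) = Mul(-459, 63) = -28917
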